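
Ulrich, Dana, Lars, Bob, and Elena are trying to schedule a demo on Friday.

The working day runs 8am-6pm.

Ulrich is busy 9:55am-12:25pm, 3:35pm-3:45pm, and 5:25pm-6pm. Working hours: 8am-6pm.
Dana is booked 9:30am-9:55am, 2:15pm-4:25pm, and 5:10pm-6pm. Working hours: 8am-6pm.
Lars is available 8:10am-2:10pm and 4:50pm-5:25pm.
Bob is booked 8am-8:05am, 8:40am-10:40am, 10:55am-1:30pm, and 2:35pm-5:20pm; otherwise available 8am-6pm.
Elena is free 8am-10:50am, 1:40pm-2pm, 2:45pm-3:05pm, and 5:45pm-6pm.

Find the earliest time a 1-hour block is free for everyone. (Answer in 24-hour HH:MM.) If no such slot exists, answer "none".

none

Ulrich free within 08:00–18:00: 08:00–09:55, 12:25–15:35, 15:45–17:25.
Dana free within 08:00–18:00: 08:00–09:30, 09:55–14:15, 16:25–17:10.
Bob free within 08:00–18:00: 08:05–08:40, 10:40–10:55, 13:30–14:35, 17:20–18:00.
Ulrich ∩ Dana: 08:00–09:30, 12:25–14:15, 16:25–17:10.
Ulrich ∩ Dana ∩ Lars: 08:10–09:30, 12:25–14:10, 16:50–17:10.
Ulrich ∩ Dana ∩ Lars ∩ Bob: 08:10–08:40, 13:30–14:10.
Ulrich ∩ Dana ∩ Lars ∩ Bob ∩ Elena: 08:10–08:40, 13:40–14:00.
Windows ≥ 60 min: (none).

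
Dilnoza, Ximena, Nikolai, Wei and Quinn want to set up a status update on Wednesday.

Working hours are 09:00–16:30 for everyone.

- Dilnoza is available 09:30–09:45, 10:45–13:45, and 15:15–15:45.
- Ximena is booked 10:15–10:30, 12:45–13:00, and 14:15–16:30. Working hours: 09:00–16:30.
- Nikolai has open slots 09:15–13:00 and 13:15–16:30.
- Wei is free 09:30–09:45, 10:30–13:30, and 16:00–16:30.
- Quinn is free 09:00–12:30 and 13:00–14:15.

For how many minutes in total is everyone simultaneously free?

Ximena free within 09:00–16:30: 09:00–10:15, 10:30–12:45, 13:00–14:15.
Dilnoza ∩ Ximena: 09:30–09:45, 10:45–12:45, 13:00–13:45.
Dilnoza ∩ Ximena ∩ Nikolai: 09:30–09:45, 10:45–12:45, 13:15–13:45.
Dilnoza ∩ Ximena ∩ Nikolai ∩ Wei: 09:30–09:45, 10:45–12:45, 13:15–13:30.
Dilnoza ∩ Ximena ∩ Nikolai ∩ Wei ∩ Quinn: 09:30–09:45, 10:45–12:30, 13:15–13:30.
Total common minutes: 15 + 105 + 15 = 135.

135 minutes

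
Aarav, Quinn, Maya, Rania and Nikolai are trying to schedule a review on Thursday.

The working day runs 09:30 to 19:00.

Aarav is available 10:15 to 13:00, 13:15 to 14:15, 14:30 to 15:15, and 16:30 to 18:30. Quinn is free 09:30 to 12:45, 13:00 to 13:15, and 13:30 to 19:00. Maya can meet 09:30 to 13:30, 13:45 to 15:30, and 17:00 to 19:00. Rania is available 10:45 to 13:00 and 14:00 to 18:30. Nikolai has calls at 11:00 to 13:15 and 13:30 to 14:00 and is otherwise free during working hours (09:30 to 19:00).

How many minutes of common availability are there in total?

165 minutes

Nikolai free within 09:30–19:00: 09:30–11:00, 13:15–13:30, 14:00–19:00.
Aarav ∩ Quinn: 10:15–12:45, 13:30–14:15, 14:30–15:15, 16:30–18:30.
Aarav ∩ Quinn ∩ Maya: 10:15–12:45, 13:45–14:15, 14:30–15:15, 17:00–18:30.
Aarav ∩ Quinn ∩ Maya ∩ Rania: 10:45–12:45, 14:00–14:15, 14:30–15:15, 17:00–18:30.
Aarav ∩ Quinn ∩ Maya ∩ Rania ∩ Nikolai: 10:45–11:00, 14:00–14:15, 14:30–15:15, 17:00–18:30.
Total common minutes: 15 + 15 + 45 + 90 = 165.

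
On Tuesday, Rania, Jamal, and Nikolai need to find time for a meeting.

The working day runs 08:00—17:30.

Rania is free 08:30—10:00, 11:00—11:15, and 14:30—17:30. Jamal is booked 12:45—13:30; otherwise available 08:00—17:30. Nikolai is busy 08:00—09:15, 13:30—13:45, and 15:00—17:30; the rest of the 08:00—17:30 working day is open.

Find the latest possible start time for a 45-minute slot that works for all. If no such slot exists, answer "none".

Jamal free within 08:00–17:30: 08:00–12:45, 13:30–17:30.
Nikolai free within 08:00–17:30: 09:15–13:30, 13:45–15:00.
Rania ∩ Jamal: 08:30–10:00, 11:00–11:15, 14:30–17:30.
Rania ∩ Jamal ∩ Nikolai: 09:15–10:00, 11:00–11:15, 14:30–15:00.
Windows ≥ 45 min: 09:15–10:00.
Latest start in the last window 09:15–10:00 is 10:00 − 45 min = 09:15.

09:15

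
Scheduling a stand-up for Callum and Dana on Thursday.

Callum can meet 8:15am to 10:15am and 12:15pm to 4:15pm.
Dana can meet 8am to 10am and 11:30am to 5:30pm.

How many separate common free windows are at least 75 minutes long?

Callum ∩ Dana: 08:15–10:00, 12:15–16:15.
Windows ≥ 75 min: 08:15–10:00, 12:15–16:15.
That's 2 windows.

2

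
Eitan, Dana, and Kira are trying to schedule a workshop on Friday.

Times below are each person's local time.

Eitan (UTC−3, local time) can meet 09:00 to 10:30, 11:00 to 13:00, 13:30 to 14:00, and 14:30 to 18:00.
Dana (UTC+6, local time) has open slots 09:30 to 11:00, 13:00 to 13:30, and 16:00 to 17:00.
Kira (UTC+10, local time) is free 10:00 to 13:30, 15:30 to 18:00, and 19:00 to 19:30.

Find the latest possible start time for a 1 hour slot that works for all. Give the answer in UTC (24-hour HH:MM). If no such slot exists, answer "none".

none

Eitan → UTC: 12:00–13:30, 14:00–16:00, 16:30–17:00, 17:30–21:00.
Dana → UTC: 03:30–05:00, 07:00–07:30, 10:00–11:00.
Kira → UTC: 00:00–03:30, 05:30–08:00, 09:00–09:30.
Eitan ∩ Dana: (none).
Eitan ∩ Dana ∩ Kira: (none).
Windows ≥ 60 min: (none).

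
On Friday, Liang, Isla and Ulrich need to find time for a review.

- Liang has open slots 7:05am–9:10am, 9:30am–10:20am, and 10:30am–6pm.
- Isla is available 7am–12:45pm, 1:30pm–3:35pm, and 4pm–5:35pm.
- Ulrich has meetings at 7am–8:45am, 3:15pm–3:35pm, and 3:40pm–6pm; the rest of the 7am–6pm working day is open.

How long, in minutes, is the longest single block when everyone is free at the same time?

135 minutes

Ulrich free within 07:00–18:00: 08:45–15:15, 15:35–15:40.
Liang ∩ Isla: 07:05–09:10, 09:30–10:20, 10:30–12:45, 13:30–15:35, 16:00–17:35.
Liang ∩ Isla ∩ Ulrich: 08:45–09:10, 09:30–10:20, 10:30–12:45, 13:30–15:15.
Common window lengths: 25, 50, 135, 105 min; longest is 135.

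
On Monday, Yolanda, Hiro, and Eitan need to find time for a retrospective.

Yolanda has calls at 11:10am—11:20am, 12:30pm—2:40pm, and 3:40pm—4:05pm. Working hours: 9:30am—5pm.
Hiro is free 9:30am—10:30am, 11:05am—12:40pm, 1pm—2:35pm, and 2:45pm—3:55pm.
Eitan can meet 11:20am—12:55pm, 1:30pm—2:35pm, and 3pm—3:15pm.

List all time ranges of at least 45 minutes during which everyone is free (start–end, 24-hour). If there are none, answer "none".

11:20–12:30

Yolanda free within 09:30–17:00: 09:30–11:10, 11:20–12:30, 14:40–15:40, 16:05–17:00.
Yolanda ∩ Hiro: 09:30–10:30, 11:05–11:10, 11:20–12:30, 14:45–15:40.
Yolanda ∩ Hiro ∩ Eitan: 11:20–12:30, 15:00–15:15.
Windows ≥ 45 min: 11:20–12:30.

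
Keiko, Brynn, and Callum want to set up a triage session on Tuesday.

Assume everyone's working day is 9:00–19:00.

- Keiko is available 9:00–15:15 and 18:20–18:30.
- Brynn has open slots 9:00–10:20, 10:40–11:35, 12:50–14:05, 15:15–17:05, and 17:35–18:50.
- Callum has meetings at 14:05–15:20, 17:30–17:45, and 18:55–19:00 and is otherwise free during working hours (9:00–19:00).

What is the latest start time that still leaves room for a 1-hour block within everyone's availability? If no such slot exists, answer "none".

Callum free within 09:00–19:00: 09:00–14:05, 15:20–17:30, 17:45–18:55.
Keiko ∩ Brynn: 09:00–10:20, 10:40–11:35, 12:50–14:05, 18:20–18:30.
Keiko ∩ Brynn ∩ Callum: 09:00–10:20, 10:40–11:35, 12:50–14:05, 18:20–18:30.
Windows ≥ 60 min: 09:00–10:20, 12:50–14:05.
Latest start in the last window 12:50–14:05 is 14:05 − 60 min = 13:05.

13:05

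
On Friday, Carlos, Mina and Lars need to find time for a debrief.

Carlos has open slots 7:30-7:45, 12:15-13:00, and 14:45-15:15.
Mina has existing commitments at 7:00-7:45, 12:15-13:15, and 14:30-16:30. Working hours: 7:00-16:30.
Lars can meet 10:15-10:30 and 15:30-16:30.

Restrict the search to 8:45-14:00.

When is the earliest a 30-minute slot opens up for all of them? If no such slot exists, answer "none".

none

Mina free within 07:00–16:30: 07:45–12:15, 13:15–14:30.
Carlos ∩ Mina: (none).
Carlos ∩ Mina ∩ Lars: (none).
Restricted to 08:45–14:00: (none).
Windows ≥ 30 min: (none).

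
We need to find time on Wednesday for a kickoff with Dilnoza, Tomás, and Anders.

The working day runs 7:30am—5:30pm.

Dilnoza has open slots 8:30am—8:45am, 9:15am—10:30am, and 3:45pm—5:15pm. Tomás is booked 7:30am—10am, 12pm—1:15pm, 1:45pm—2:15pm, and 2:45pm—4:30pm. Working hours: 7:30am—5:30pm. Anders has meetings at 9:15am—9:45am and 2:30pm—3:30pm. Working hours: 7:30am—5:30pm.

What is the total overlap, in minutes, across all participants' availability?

75 minutes

Tomás free within 07:30–17:30: 10:00–12:00, 13:15–13:45, 14:15–14:45, 16:30–17:30.
Anders free within 07:30–17:30: 07:30–09:15, 09:45–14:30, 15:30–17:30.
Dilnoza ∩ Tomás: 10:00–10:30, 16:30–17:15.
Dilnoza ∩ Tomás ∩ Anders: 10:00–10:30, 16:30–17:15.
Total common minutes: 30 + 45 = 75.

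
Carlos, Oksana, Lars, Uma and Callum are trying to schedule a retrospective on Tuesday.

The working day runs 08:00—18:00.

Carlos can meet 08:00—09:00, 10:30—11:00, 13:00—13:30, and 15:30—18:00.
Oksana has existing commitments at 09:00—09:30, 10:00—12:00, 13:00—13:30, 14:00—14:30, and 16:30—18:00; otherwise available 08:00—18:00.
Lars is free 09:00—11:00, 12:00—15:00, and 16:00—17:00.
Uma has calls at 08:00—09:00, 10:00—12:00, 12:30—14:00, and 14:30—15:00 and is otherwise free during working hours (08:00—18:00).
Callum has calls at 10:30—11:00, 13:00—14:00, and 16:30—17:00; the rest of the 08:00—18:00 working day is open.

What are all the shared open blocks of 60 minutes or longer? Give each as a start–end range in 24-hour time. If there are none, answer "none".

Oksana free within 08:00–18:00: 08:00–09:00, 09:30–10:00, 12:00–13:00, 13:30–14:00, 14:30–16:30.
Uma free within 08:00–18:00: 09:00–10:00, 12:00–12:30, 14:00–14:30, 15:00–18:00.
Callum free within 08:00–18:00: 08:00–10:30, 11:00–13:00, 14:00–16:30, 17:00–18:00.
Carlos ∩ Oksana: 08:00–09:00, 15:30–16:30.
Carlos ∩ Oksana ∩ Lars: 16:00–16:30.
Carlos ∩ Oksana ∩ Lars ∩ Uma: 16:00–16:30.
Carlos ∩ Oksana ∩ Lars ∩ Uma ∩ Callum: 16:00–16:30.
Windows ≥ 60 min: (none).

none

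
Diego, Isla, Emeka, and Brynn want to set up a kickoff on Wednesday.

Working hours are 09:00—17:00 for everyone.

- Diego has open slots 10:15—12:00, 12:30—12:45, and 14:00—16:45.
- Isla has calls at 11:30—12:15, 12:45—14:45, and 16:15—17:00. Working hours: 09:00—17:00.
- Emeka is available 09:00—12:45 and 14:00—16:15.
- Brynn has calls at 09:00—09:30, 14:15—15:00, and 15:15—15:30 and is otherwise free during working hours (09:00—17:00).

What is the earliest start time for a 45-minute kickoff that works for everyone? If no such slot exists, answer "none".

10:15

Isla free within 09:00–17:00: 09:00–11:30, 12:15–12:45, 14:45–16:15.
Brynn free within 09:00–17:00: 09:30–14:15, 15:00–15:15, 15:30–17:00.
Diego ∩ Isla: 10:15–11:30, 12:30–12:45, 14:45–16:15.
Diego ∩ Isla ∩ Emeka: 10:15–11:30, 12:30–12:45, 14:45–16:15.
Diego ∩ Isla ∩ Emeka ∩ Brynn: 10:15–11:30, 12:30–12:45, 15:00–15:15, 15:30–16:15.
Windows ≥ 45 min: 10:15–11:30, 15:30–16:15.
Earliest such window starts at 10:15.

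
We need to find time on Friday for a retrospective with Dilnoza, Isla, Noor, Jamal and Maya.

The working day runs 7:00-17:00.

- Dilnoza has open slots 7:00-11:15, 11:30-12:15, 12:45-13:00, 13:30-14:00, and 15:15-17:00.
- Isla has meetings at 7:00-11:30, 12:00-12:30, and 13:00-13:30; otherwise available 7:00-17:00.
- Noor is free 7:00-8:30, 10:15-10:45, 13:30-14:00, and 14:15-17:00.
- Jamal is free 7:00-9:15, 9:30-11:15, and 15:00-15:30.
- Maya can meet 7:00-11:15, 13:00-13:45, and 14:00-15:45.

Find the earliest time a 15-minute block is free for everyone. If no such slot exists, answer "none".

15:15

Isla free within 07:00–17:00: 11:30–12:00, 12:30–13:00, 13:30–17:00.
Dilnoza ∩ Isla: 11:30–12:00, 12:45–13:00, 13:30–14:00, 15:15–17:00.
Dilnoza ∩ Isla ∩ Noor: 13:30–14:00, 15:15–17:00.
Dilnoza ∩ Isla ∩ Noor ∩ Jamal: 15:15–15:30.
Dilnoza ∩ Isla ∩ Noor ∩ Jamal ∩ Maya: 15:15–15:30.
Windows ≥ 15 min: 15:15–15:30.
Earliest such window starts at 15:15.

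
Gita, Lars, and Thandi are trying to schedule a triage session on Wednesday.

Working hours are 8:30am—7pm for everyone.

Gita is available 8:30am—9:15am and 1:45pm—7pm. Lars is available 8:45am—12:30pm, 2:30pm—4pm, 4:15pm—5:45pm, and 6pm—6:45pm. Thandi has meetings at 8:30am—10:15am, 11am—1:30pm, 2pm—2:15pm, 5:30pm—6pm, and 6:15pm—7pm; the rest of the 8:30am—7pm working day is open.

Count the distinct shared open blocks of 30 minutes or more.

Thandi free within 08:30–19:00: 10:15–11:00, 13:30–14:00, 14:15–17:30, 18:00–18:15.
Gita ∩ Lars: 08:45–09:15, 14:30–16:00, 16:15–17:45, 18:00–18:45.
Gita ∩ Lars ∩ Thandi: 14:30–16:00, 16:15–17:30, 18:00–18:15.
Windows ≥ 30 min: 14:30–16:00, 16:15–17:30.
That's 2 windows.

2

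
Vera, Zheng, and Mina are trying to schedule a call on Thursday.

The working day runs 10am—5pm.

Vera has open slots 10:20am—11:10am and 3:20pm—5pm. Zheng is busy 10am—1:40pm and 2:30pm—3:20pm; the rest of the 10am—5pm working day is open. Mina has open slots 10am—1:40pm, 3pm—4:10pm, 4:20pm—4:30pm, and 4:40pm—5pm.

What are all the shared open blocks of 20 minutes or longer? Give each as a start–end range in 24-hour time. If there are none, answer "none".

Zheng free within 10:00–17:00: 13:40–14:30, 15:20–17:00.
Vera ∩ Zheng: 15:20–17:00.
Vera ∩ Zheng ∩ Mina: 15:20–16:10, 16:20–16:30, 16:40–17:00.
Windows ≥ 20 min: 15:20–16:10, 16:40–17:00.

15:20–16:10, 16:40–17:00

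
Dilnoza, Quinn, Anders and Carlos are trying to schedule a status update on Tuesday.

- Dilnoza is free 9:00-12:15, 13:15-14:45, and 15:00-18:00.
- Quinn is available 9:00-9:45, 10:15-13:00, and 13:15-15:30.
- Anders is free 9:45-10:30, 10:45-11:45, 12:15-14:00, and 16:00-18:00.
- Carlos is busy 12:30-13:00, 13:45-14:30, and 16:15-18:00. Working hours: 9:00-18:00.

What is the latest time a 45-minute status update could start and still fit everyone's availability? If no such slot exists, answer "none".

Carlos free within 09:00–18:00: 09:00–12:30, 13:00–13:45, 14:30–16:15.
Dilnoza ∩ Quinn: 09:00–09:45, 10:15–12:15, 13:15–14:45, 15:00–15:30.
Dilnoza ∩ Quinn ∩ Anders: 10:15–10:30, 10:45–11:45, 13:15–14:00.
Dilnoza ∩ Quinn ∩ Anders ∩ Carlos: 10:15–10:30, 10:45–11:45, 13:15–13:45.
Windows ≥ 45 min: 10:45–11:45.
Latest start in the last window 10:45–11:45 is 11:45 − 45 min = 11:00.

11:00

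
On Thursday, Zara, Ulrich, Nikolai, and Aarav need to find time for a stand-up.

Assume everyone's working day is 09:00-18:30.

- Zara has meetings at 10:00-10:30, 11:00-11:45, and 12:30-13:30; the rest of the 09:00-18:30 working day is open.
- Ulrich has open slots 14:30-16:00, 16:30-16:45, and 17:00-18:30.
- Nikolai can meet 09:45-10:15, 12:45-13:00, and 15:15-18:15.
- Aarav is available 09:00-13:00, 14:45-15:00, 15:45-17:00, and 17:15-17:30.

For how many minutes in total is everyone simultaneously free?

45 minutes

Zara free within 09:00–18:30: 09:00–10:00, 10:30–11:00, 11:45–12:30, 13:30–18:30.
Zara ∩ Ulrich: 14:30–16:00, 16:30–16:45, 17:00–18:30.
Zara ∩ Ulrich ∩ Nikolai: 15:15–16:00, 16:30–16:45, 17:00–18:15.
Zara ∩ Ulrich ∩ Nikolai ∩ Aarav: 15:45–16:00, 16:30–16:45, 17:15–17:30.
Total common minutes: 15 + 15 + 15 = 45.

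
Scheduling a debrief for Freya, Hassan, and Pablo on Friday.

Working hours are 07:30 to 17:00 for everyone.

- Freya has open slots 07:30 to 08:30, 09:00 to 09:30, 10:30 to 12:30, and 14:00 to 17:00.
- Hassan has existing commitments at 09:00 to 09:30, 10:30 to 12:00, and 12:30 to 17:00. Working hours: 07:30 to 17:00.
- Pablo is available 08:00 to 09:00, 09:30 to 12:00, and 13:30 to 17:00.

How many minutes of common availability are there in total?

Hassan free within 07:30–17:00: 07:30–09:00, 09:30–10:30, 12:00–12:30.
Freya ∩ Hassan: 07:30–08:30, 12:00–12:30.
Freya ∩ Hassan ∩ Pablo: 08:00–08:30.
Total common minutes: 30.

30 minutes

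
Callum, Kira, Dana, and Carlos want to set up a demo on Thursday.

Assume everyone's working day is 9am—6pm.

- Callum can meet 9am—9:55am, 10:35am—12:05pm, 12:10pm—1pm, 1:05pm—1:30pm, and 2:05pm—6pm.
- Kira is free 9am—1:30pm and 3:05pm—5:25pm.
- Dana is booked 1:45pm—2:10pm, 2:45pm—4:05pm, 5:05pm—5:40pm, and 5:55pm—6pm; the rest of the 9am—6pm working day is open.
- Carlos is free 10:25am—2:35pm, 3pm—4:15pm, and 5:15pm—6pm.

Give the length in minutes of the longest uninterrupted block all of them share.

90 minutes

Dana free within 09:00–18:00: 09:00–13:45, 14:10–14:45, 16:05–17:05, 17:40–17:55.
Callum ∩ Kira: 09:00–09:55, 10:35–12:05, 12:10–13:00, 13:05–13:30, 15:05–17:25.
Callum ∩ Kira ∩ Dana: 09:00–09:55, 10:35–12:05, 12:10–13:00, 13:05–13:30, 16:05–17:05.
Callum ∩ Kira ∩ Dana ∩ Carlos: 10:35–12:05, 12:10–13:00, 13:05–13:30, 16:05–16:15.
Common window lengths: 90, 50, 25, 10 min; longest is 90.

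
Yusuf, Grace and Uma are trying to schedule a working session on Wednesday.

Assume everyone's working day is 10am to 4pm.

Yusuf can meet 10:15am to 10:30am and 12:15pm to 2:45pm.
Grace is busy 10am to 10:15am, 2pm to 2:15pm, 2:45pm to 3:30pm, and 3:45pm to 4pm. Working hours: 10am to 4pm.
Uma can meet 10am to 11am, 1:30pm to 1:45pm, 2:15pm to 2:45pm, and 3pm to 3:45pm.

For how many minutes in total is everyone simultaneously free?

Grace free within 10:00–16:00: 10:15–14:00, 14:15–14:45, 15:30–15:45.
Yusuf ∩ Grace: 10:15–10:30, 12:15–14:00, 14:15–14:45.
Yusuf ∩ Grace ∩ Uma: 10:15–10:30, 13:30–13:45, 14:15–14:45.
Total common minutes: 15 + 15 + 30 = 60.

60 minutes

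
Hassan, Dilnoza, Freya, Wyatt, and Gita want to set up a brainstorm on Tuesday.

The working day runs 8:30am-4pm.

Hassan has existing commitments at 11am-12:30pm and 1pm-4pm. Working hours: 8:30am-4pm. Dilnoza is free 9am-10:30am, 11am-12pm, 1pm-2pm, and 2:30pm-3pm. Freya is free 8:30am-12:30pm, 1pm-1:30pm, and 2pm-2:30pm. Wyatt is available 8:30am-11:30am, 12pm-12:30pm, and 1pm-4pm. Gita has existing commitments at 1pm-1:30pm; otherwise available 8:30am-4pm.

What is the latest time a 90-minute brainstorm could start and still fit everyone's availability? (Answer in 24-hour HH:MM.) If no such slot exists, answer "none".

Hassan free within 08:30–16:00: 08:30–11:00, 12:30–13:00.
Gita free within 08:30–16:00: 08:30–13:00, 13:30–16:00.
Hassan ∩ Dilnoza: 09:00–10:30.
Hassan ∩ Dilnoza ∩ Freya: 09:00–10:30.
Hassan ∩ Dilnoza ∩ Freya ∩ Wyatt: 09:00–10:30.
Hassan ∩ Dilnoza ∩ Freya ∩ Wyatt ∩ Gita: 09:00–10:30.
Windows ≥ 90 min: 09:00–10:30.
Latest start in the last window 09:00–10:30 is 10:30 − 90 min = 09:00.

09:00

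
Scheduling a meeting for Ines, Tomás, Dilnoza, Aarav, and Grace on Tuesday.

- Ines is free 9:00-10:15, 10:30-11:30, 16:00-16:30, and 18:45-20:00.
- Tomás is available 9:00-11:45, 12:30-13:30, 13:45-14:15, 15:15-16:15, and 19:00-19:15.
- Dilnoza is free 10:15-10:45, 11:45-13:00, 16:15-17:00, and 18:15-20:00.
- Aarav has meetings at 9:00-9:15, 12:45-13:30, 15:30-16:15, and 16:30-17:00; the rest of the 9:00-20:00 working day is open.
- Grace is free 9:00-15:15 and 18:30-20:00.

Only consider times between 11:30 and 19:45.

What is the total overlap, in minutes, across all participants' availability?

Aarav free within 09:00–20:00: 09:15–12:45, 13:30–15:30, 16:15–16:30, 17:00–20:00.
Ines ∩ Tomás: 09:00–10:15, 10:30–11:30, 16:00–16:15, 19:00–19:15.
Ines ∩ Tomás ∩ Dilnoza: 10:30–10:45, 19:00–19:15.
Ines ∩ Tomás ∩ Dilnoza ∩ Aarav: 10:30–10:45, 19:00–19:15.
Ines ∩ Tomás ∩ Dilnoza ∩ Aarav ∩ Grace: 10:30–10:45, 19:00–19:15.
Restricted to 11:30–19:45: 19:00–19:15.
Total common minutes: 15.

15 minutes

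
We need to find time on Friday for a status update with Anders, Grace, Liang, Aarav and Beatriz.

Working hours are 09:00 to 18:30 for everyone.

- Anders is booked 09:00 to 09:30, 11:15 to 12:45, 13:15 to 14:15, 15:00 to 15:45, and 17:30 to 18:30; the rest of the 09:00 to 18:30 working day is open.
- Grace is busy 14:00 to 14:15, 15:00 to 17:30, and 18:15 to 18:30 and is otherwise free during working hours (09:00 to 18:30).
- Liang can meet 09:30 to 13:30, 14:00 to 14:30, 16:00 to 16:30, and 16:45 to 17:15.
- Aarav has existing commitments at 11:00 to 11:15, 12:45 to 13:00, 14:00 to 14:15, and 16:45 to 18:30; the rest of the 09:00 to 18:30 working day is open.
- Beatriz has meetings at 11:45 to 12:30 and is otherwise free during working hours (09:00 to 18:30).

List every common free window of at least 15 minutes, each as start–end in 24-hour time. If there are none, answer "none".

Anders free within 09:00–18:30: 09:30–11:15, 12:45–13:15, 14:15–15:00, 15:45–17:30.
Grace free within 09:00–18:30: 09:00–14:00, 14:15–15:00, 17:30–18:15.
Aarav free within 09:00–18:30: 09:00–11:00, 11:15–12:45, 13:00–14:00, 14:15–16:45.
Beatriz free within 09:00–18:30: 09:00–11:45, 12:30–18:30.
Anders ∩ Grace: 09:30–11:15, 12:45–13:15, 14:15–15:00.
Anders ∩ Grace ∩ Liang: 09:30–11:15, 12:45–13:15, 14:15–14:30.
Anders ∩ Grace ∩ Liang ∩ Aarav: 09:30–11:00, 13:00–13:15, 14:15–14:30.
Anders ∩ Grace ∩ Liang ∩ Aarav ∩ Beatriz: 09:30–11:00, 13:00–13:15, 14:15–14:30.
Windows ≥ 15 min: 09:30–11:00, 13:00–13:15, 14:15–14:30.

09:30–11:00, 13:00–13:15, 14:15–14:30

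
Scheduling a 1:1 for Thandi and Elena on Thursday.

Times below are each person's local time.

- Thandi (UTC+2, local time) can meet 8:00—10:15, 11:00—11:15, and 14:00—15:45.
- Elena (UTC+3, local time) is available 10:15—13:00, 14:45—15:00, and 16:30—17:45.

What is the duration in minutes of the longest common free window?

Thandi → UTC: 06:00–08:15, 09:00–09:15, 12:00–13:45.
Elena → UTC: 07:15–10:00, 11:45–12:00, 13:30–14:45.
Thandi ∩ Elena: 07:15–08:15, 09:00–09:15, 13:30–13:45.
Common window lengths: 60, 15, 15 min; longest is 60.

60 minutes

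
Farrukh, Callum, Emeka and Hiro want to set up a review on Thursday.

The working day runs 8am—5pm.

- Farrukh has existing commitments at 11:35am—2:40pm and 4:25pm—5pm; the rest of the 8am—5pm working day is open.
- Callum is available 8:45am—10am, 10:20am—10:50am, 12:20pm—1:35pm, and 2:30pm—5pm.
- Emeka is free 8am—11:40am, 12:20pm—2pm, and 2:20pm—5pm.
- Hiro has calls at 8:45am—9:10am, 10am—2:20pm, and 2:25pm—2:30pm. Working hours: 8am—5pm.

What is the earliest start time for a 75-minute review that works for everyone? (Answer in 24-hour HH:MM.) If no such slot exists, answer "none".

14:40

Farrukh free within 08:00–17:00: 08:00–11:35, 14:40–16:25.
Hiro free within 08:00–17:00: 08:00–08:45, 09:10–10:00, 14:20–14:25, 14:30–17:00.
Farrukh ∩ Callum: 08:45–10:00, 10:20–10:50, 14:40–16:25.
Farrukh ∩ Callum ∩ Emeka: 08:45–10:00, 10:20–10:50, 14:40–16:25.
Farrukh ∩ Callum ∩ Emeka ∩ Hiro: 09:10–10:00, 14:40–16:25.
Windows ≥ 75 min: 14:40–16:25.
Earliest such window starts at 14:40.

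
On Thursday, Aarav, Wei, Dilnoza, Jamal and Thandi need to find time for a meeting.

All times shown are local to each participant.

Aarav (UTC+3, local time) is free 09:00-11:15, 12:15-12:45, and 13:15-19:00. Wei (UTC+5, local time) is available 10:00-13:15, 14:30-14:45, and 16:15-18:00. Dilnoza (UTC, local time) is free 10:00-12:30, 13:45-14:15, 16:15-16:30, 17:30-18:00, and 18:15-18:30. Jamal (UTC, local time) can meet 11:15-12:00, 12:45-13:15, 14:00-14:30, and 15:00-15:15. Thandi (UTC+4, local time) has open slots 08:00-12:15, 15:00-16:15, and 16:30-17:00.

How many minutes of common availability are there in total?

45 minutes

Aarav → UTC: 06:00–08:15, 09:15–09:45, 10:15–16:00.
Wei → UTC: 05:00–08:15, 09:30–09:45, 11:15–13:00.
Dilnoza → UTC: 10:00–12:30, 13:45–14:15, 16:15–16:30, 17:30–18:00, 18:15–18:30.
Jamal → UTC: 11:15–12:00, 12:45–13:15, 14:00–14:30, 15:00–15:15.
Thandi → UTC: 04:00–08:15, 11:00–12:15, 12:30–13:00.
Aarav ∩ Wei: 06:00–08:15, 09:30–09:45, 11:15–13:00.
Aarav ∩ Wei ∩ Dilnoza: 11:15–12:30.
Aarav ∩ Wei ∩ Dilnoza ∩ Jamal: 11:15–12:00.
Aarav ∩ Wei ∩ Dilnoza ∩ Jamal ∩ Thandi: 11:15–12:00.
Total common minutes: 45.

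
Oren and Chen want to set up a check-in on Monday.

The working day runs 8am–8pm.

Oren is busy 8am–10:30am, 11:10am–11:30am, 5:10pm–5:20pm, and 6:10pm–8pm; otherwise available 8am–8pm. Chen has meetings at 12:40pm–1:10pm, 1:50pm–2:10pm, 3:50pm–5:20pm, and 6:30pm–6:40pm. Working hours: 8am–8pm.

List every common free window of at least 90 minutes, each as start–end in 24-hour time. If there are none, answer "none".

Oren free within 08:00–20:00: 10:30–11:10, 11:30–17:10, 17:20–18:10.
Chen free within 08:00–20:00: 08:00–12:40, 13:10–13:50, 14:10–15:50, 17:20–18:30, 18:40–20:00.
Oren ∩ Chen: 10:30–11:10, 11:30–12:40, 13:10–13:50, 14:10–15:50, 17:20–18:10.
Windows ≥ 90 min: 14:10–15:50.

14:10–15:50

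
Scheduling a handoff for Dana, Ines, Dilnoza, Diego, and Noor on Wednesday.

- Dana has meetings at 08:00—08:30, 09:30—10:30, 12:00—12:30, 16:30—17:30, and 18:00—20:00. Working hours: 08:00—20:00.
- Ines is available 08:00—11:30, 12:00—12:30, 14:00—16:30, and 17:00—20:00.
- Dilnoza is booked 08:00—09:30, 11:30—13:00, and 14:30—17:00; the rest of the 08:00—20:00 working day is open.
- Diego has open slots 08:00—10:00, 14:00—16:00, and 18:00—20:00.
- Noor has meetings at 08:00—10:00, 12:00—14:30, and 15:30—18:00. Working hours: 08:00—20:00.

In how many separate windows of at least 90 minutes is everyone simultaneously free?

0

Dana free within 08:00–20:00: 08:30–09:30, 10:30–12:00, 12:30–16:30, 17:30–18:00.
Dilnoza free within 08:00–20:00: 09:30–11:30, 13:00–14:30, 17:00–20:00.
Noor free within 08:00–20:00: 10:00–12:00, 14:30–15:30, 18:00–20:00.
Dana ∩ Ines: 08:30–09:30, 10:30–11:30, 14:00–16:30, 17:30–18:00.
Dana ∩ Ines ∩ Dilnoza: 10:30–11:30, 14:00–14:30, 17:30–18:00.
Dana ∩ Ines ∩ Dilnoza ∩ Diego: 14:00–14:30.
Dana ∩ Ines ∩ Dilnoza ∩ Diego ∩ Noor: (none).
Windows ≥ 90 min: (none).
That's 0 windows.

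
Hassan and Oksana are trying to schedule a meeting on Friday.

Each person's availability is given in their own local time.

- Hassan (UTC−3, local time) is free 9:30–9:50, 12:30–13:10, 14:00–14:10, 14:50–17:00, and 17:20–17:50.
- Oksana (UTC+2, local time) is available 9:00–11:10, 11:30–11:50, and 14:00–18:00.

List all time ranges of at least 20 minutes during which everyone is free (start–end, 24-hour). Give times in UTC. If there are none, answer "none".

Hassan → UTC: 12:30–12:50, 15:30–16:10, 17:00–17:10, 17:50–20:00, 20:20–20:50.
Oksana → UTC: 07:00–09:10, 09:30–09:50, 12:00–16:00.
Hassan ∩ Oksana: 12:30–12:50, 15:30–16:00.
Windows ≥ 20 min: 12:30–12:50, 15:30–16:00.

12:30–12:50, 15:30–16:00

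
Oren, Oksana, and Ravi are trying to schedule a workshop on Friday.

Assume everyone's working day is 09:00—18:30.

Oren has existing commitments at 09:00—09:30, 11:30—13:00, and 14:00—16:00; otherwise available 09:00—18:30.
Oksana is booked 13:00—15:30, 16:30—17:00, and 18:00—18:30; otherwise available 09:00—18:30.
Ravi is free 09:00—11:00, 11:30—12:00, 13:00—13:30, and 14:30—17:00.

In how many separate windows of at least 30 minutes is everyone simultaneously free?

Oren free within 09:00–18:30: 09:30–11:30, 13:00–14:00, 16:00–18:30.
Oksana free within 09:00–18:30: 09:00–13:00, 15:30–16:30, 17:00–18:00.
Oren ∩ Oksana: 09:30–11:30, 16:00–16:30, 17:00–18:00.
Oren ∩ Oksana ∩ Ravi: 09:30–11:00, 16:00–16:30.
Windows ≥ 30 min: 09:30–11:00, 16:00–16:30.
That's 2 windows.

2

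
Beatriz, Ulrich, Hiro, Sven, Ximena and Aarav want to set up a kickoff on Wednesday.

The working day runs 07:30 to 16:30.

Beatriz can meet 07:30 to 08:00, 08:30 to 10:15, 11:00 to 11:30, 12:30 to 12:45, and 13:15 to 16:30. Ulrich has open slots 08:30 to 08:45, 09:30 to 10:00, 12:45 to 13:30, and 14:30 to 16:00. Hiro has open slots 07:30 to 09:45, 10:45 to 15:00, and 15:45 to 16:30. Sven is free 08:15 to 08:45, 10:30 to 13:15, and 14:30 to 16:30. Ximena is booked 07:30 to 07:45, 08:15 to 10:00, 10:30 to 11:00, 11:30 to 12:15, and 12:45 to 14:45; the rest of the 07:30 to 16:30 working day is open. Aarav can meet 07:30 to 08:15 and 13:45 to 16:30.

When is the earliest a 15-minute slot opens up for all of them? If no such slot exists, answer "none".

14:45

Ximena free within 07:30–16:30: 07:45–08:15, 10:00–10:30, 11:00–11:30, 12:15–12:45, 14:45–16:30.
Beatriz ∩ Ulrich: 08:30–08:45, 09:30–10:00, 13:15–13:30, 14:30–16:00.
Beatriz ∩ Ulrich ∩ Hiro: 08:30–08:45, 09:30–09:45, 13:15–13:30, 14:30–15:00, 15:45–16:00.
Beatriz ∩ Ulrich ∩ Hiro ∩ Sven: 08:30–08:45, 14:30–15:00, 15:45–16:00.
Beatriz ∩ Ulrich ∩ Hiro ∩ Sven ∩ Ximena: 14:45–15:00, 15:45–16:00.
Beatriz ∩ Ulrich ∩ Hiro ∩ Sven ∩ Ximena ∩ Aarav: 14:45–15:00, 15:45–16:00.
Windows ≥ 15 min: 14:45–15:00, 15:45–16:00.
Earliest such window starts at 14:45.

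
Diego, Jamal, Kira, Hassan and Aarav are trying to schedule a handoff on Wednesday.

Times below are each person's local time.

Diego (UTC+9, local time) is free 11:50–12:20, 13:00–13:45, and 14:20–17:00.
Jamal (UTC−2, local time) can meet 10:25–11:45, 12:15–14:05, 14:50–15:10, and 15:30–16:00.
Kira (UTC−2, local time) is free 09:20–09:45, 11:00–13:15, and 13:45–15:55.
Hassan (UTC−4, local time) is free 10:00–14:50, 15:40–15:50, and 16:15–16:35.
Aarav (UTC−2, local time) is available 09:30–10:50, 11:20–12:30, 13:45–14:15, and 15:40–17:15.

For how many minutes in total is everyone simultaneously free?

Diego → UTC: 02:50–03:20, 04:00–04:45, 05:20–08:00.
Jamal → UTC: 12:25–13:45, 14:15–16:05, 16:50–17:10, 17:30–18:00.
Kira → UTC: 11:20–11:45, 13:00–15:15, 15:45–17:55.
Hassan → UTC: 14:00–18:50, 19:40–19:50, 20:15–20:35.
Aarav → UTC: 11:30–12:50, 13:20–14:30, 15:45–16:15, 17:40–19:15.
Diego ∩ Jamal: (none).
Diego ∩ Jamal ∩ Kira: (none).
Diego ∩ Jamal ∩ Kira ∩ Hassan: (none).
Diego ∩ Jamal ∩ Kira ∩ Hassan ∩ Aarav: (none).
Total common minutes: 0.

0 minutes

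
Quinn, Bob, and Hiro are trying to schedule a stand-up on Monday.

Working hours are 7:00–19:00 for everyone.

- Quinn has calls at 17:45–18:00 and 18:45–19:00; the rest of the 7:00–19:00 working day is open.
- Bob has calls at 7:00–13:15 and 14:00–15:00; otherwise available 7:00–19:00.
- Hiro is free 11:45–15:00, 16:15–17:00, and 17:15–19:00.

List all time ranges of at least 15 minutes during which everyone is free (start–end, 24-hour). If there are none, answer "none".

13:15–14:00, 16:15–17:00, 17:15–17:45, 18:00–18:45

Quinn free within 07:00–19:00: 07:00–17:45, 18:00–18:45.
Bob free within 07:00–19:00: 13:15–14:00, 15:00–19:00.
Quinn ∩ Bob: 13:15–14:00, 15:00–17:45, 18:00–18:45.
Quinn ∩ Bob ∩ Hiro: 13:15–14:00, 16:15–17:00, 17:15–17:45, 18:00–18:45.
Windows ≥ 15 min: 13:15–14:00, 16:15–17:00, 17:15–17:45, 18:00–18:45.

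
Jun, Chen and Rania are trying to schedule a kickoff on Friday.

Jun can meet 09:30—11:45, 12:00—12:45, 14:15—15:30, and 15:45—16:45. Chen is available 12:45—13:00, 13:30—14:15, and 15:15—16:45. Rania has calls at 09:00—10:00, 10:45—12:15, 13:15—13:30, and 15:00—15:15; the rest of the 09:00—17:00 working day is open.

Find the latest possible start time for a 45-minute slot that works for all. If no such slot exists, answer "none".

16:00

Rania free within 09:00–17:00: 10:00–10:45, 12:15–13:15, 13:30–15:00, 15:15–17:00.
Jun ∩ Chen: 15:15–15:30, 15:45–16:45.
Jun ∩ Chen ∩ Rania: 15:15–15:30, 15:45–16:45.
Windows ≥ 45 min: 15:45–16:45.
Latest start in the last window 15:45–16:45 is 16:45 − 45 min = 16:00.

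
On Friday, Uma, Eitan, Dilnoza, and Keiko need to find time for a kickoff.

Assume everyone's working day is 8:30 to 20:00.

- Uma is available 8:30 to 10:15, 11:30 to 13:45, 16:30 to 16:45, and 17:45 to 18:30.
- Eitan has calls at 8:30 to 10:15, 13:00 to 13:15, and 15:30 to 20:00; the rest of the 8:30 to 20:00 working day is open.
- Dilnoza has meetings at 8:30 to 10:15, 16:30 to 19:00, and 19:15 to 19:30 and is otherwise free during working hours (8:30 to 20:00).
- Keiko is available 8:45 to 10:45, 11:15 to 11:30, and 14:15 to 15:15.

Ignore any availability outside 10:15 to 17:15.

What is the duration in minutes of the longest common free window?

Eitan free within 08:30–20:00: 10:15–13:00, 13:15–15:30.
Dilnoza free within 08:30–20:00: 10:15–16:30, 19:00–19:15, 19:30–20:00.
Uma ∩ Eitan: 11:30–13:00, 13:15–13:45.
Uma ∩ Eitan ∩ Dilnoza: 11:30–13:00, 13:15–13:45.
Uma ∩ Eitan ∩ Dilnoza ∩ Keiko: (none).
Restricted to 10:15–17:15: (none).
No common window.

0 minutes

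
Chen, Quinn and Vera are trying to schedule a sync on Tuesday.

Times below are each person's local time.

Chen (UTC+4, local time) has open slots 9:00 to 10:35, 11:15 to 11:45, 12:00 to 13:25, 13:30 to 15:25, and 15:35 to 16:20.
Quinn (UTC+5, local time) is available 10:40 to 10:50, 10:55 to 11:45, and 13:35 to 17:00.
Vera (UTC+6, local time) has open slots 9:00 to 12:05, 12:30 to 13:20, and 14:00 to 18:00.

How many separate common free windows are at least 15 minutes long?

Chen → UTC: 05:00–06:35, 07:15–07:45, 08:00–09:25, 09:30–11:25, 11:35–12:20.
Quinn → UTC: 05:40–05:50, 05:55–06:45, 08:35–12:00.
Vera → UTC: 03:00–06:05, 06:30–07:20, 08:00–12:00.
Chen ∩ Quinn: 05:40–05:50, 05:55–06:35, 08:35–09:25, 09:30–11:25, 11:35–12:00.
Chen ∩ Quinn ∩ Vera: 05:40–05:50, 05:55–06:05, 06:30–06:35, 08:35–09:25, 09:30–11:25, 11:35–12:00.
Windows ≥ 15 min: 08:35–09:25, 09:30–11:25, 11:35–12:00.
That's 3 windows.

3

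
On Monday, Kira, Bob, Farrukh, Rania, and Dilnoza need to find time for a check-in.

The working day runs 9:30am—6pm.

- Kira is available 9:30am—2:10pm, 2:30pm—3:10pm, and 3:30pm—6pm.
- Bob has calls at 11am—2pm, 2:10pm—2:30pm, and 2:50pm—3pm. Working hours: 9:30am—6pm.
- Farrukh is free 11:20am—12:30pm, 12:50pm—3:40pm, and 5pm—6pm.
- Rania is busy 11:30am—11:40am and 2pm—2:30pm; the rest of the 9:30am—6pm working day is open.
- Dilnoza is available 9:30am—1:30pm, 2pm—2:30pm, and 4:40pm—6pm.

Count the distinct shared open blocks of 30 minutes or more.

1

Bob free within 09:30–18:00: 09:30–11:00, 14:00–14:10, 14:30–14:50, 15:00–18:00.
Rania free within 09:30–18:00: 09:30–11:30, 11:40–14:00, 14:30–18:00.
Kira ∩ Bob: 09:30–11:00, 14:00–14:10, 14:30–14:50, 15:00–15:10, 15:30–18:00.
Kira ∩ Bob ∩ Farrukh: 14:00–14:10, 14:30–14:50, 15:00–15:10, 15:30–15:40, 17:00–18:00.
Kira ∩ Bob ∩ Farrukh ∩ Rania: 14:30–14:50, 15:00–15:10, 15:30–15:40, 17:00–18:00.
Kira ∩ Bob ∩ Farrukh ∩ Rania ∩ Dilnoza: 17:00–18:00.
Windows ≥ 30 min: 17:00–18:00.
That's 1 window.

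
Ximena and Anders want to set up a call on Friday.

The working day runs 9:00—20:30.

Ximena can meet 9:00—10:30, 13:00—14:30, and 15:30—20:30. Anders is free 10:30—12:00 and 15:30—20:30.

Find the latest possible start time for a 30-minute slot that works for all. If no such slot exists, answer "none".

20:00

Ximena ∩ Anders: 15:30–20:30.
Windows ≥ 30 min: 15:30–20:30.
Latest start in the last window 15:30–20:30 is 20:30 − 30 min = 20:00.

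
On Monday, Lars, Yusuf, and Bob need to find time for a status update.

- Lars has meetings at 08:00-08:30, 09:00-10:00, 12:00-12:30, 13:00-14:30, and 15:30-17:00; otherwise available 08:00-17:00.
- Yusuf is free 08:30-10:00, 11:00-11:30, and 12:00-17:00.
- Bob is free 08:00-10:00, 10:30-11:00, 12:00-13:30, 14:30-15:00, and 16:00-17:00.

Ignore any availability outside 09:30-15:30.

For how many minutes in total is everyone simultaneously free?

60 minutes

Lars free within 08:00–17:00: 08:30–09:00, 10:00–12:00, 12:30–13:00, 14:30–15:30.
Lars ∩ Yusuf: 08:30–09:00, 11:00–11:30, 12:30–13:00, 14:30–15:30.
Lars ∩ Yusuf ∩ Bob: 08:30–09:00, 12:30–13:00, 14:30–15:00.
Restricted to 09:30–15:30: 12:30–13:00, 14:30–15:00.
Total common minutes: 30 + 30 = 60.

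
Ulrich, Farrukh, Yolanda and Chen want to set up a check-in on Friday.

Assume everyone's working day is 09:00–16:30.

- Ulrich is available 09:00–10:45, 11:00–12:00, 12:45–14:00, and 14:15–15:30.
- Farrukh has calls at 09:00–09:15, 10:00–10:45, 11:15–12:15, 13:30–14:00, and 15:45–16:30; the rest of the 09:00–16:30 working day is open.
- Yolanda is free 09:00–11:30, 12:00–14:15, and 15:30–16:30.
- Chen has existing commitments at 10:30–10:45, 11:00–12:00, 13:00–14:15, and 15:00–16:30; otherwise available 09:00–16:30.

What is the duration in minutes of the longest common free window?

45 minutes

Farrukh free within 09:00–16:30: 09:15–10:00, 10:45–11:15, 12:15–13:30, 14:00–15:45.
Chen free within 09:00–16:30: 09:00–10:30, 10:45–11:00, 12:00–13:00, 14:15–15:00.
Ulrich ∩ Farrukh: 09:15–10:00, 11:00–11:15, 12:45–13:30, 14:15–15:30.
Ulrich ∩ Farrukh ∩ Yolanda: 09:15–10:00, 11:00–11:15, 12:45–13:30.
Ulrich ∩ Farrukh ∩ Yolanda ∩ Chen: 09:15–10:00, 12:45–13:00.
Common window lengths: 45, 15 min; longest is 45.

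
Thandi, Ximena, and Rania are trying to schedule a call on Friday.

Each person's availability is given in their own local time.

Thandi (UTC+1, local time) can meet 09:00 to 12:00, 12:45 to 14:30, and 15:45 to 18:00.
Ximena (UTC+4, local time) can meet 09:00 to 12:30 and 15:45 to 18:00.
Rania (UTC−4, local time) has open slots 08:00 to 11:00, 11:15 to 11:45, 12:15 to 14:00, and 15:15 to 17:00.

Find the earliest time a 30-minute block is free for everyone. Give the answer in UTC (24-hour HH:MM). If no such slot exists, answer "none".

12:00

Thandi → UTC: 08:00–11:00, 11:45–13:30, 14:45–17:00.
Ximena → UTC: 05:00–08:30, 11:45–14:00.
Rania → UTC: 12:00–15:00, 15:15–15:45, 16:15–18:00, 19:15–21:00.
Thandi ∩ Ximena: 08:00–08:30, 11:45–13:30.
Thandi ∩ Ximena ∩ Rania: 12:00–13:30.
Windows ≥ 30 min: 12:00–13:30.
Earliest such window starts at 12:00.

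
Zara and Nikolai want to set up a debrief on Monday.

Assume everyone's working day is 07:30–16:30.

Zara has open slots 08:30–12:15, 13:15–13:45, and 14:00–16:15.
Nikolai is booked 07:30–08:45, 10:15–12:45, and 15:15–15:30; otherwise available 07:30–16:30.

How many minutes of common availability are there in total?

240 minutes

Nikolai free within 07:30–16:30: 08:45–10:15, 12:45–15:15, 15:30–16:30.
Zara ∩ Nikolai: 08:45–10:15, 13:15–13:45, 14:00–15:15, 15:30–16:15.
Total common minutes: 90 + 30 + 75 + 45 = 240.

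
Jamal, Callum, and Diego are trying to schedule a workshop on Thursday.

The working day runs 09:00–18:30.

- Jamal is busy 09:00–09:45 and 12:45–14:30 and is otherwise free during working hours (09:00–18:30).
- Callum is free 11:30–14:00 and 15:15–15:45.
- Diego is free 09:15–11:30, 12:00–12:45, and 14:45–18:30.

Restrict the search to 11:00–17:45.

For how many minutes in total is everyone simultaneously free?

75 minutes

Jamal free within 09:00–18:30: 09:45–12:45, 14:30–18:30.
Jamal ∩ Callum: 11:30–12:45, 15:15–15:45.
Jamal ∩ Callum ∩ Diego: 12:00–12:45, 15:15–15:45.
Restricted to 11:00–17:45: 12:00–12:45, 15:15–15:45.
Total common minutes: 45 + 30 = 75.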